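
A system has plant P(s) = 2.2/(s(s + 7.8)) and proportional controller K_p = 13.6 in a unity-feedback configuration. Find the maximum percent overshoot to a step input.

4.1%

Closed-loop characteristic equation: s² + 7.8s + 29.92 = 0, so ω_n = 5.47 rad/s and ζ = 7.8/(2·5.47) = 0.713.
%OS = 100·exp(−πζ/√(1−ζ²)) = 100·exp(−π·0.713/√0.4916) = 4.1%.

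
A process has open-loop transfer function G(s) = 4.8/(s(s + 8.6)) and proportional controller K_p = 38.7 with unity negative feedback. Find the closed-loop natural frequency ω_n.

With unity feedback the closed-loop characteristic equation is s² + 8.6s + 38.7·4.8 = s² + 8.6s + 185.8 = 0.
So ω_n² = 185.8 ⇒ ω_n = 13.63 rad/s, and ζ = 8.6/(2ω_n) = 0.315.

ω_n = 13.6 rad/s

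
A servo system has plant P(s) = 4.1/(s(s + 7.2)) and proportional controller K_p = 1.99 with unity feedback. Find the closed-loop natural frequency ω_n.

ω_n = 2.86 rad/s

With unity feedback the closed-loop characteristic equation is s² + 7.2s + 1.99·4.1 = s² + 7.2s + 8.159 = 0.
So ω_n² = 8.159 ⇒ ω_n = 2.856 rad/s, and ζ = 7.2/(2ω_n) = 1.26.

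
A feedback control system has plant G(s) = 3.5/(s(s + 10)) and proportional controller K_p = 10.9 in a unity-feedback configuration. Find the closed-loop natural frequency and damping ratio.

ω_n = 6.18 rad/s, ζ = 0.81

The closed-loop denominator is s(s+10) + 10.9·3.5 = s² + 10s + 38.15.
So ω_n² = 38.15 ⇒ ω_n = 6.177 rad/s, and ζ = 10/(2ω_n) = 0.81.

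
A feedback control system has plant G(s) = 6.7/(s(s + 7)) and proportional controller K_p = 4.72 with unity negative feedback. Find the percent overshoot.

8.22%

From 1 + K_pG(s) = 0: s² + 7s + 31.62 = 0 ⇒ ω_n = 5.624, ζ = 0.6224.
%OS = 100·exp(−πζ/√(1−ζ²)) = 100·exp(−π·0.6224/√0.6126) = 8.22%.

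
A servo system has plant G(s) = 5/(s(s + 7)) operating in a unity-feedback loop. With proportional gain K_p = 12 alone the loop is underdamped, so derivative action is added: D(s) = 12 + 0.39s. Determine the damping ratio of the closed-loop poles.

ζ = 0.578

Forward path: (12 + 0.39s)·5/(s(s+7)). The closed-loop characteristic equation is s² + (7 + 5·0.39)s + 5·12 = 0.
That is s² + 8.95s + 60 = 0, so ω_n = 7.746 rad/s and ζ = 8.95/(2·7.746) = 0.5777.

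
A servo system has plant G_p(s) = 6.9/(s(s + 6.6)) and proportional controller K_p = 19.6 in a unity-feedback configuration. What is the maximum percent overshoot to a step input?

The closed-loop denominator s² + 6.6s + 135.2 gives ω_n = √135.2 = 11.63 and ζ = 6.6/(2ω_n) = 0.2838.
%OS = 100·exp(−πζ/√(1−ζ²)) = 100·exp(−π·0.2838/√0.9195) = 39.5%.

39.5%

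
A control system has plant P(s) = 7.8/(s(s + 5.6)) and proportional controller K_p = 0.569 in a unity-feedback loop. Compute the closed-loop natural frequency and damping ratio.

With unity feedback the closed-loop characteristic equation is s² + 5.6s + 0.569·7.8 = s² + 5.6s + 4.438 = 0.
Matching s² + 2ζω_n s + ω_n²: ω_n = √4.438 = 2.107 rad/s and 2ζω_n = 5.6, so ζ = 5.6/(2·2.107) = 1.33.

ω_n = 2.11 rad/s, ζ = 1.33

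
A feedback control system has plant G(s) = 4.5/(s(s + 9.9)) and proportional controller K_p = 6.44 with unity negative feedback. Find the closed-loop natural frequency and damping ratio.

ω_n = 5.38 rad/s, ζ = 0.92

With unity feedback the closed-loop characteristic equation is s² + 9.9s + 6.44·4.5 = s² + 9.9s + 28.98 = 0.
Matching s² + 2ζω_n s + ω_n²: ω_n = √28.98 = 5.383 rad/s and 2ζω_n = 9.9, so ζ = 9.9/(2·5.383) = 0.92.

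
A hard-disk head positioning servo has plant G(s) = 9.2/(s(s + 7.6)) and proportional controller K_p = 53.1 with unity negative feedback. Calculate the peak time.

T_p = 0.144 s

From 1 + K_pG(s) = 0: s² + 7.6s + 488.5 = 0 ⇒ ω_n = 22.1, ζ = 0.1719.
Damped frequency ω_d = ω_n√(1−ζ²) = 21.77 rad/s, so peak time T_p = π/ω_d = 0.144 s.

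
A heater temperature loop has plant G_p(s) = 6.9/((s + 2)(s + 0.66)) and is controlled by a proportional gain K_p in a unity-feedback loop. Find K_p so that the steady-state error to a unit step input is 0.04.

Steady-state error for a unit step on this type-0 loop is 1/(1 + K_p·G_p(0)).
G_p(0) = 5.227. Require 1/(1 + K_p·5.227) = 0.04, so 1 + 5.227·K_p = 25.
K_p = (25 − 1)/5.227 = 4.59.

K_p = 4.59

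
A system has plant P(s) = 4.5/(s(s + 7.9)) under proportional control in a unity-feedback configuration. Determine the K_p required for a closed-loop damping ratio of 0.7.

Closed-loop characteristic equation: s² + 7.9s + K_p·4.5 = 0.
So ω_n = √(4.5K_p) and 2ζω_n = 7.9, giving ζ = 7.9/(2√(4.5K_p)).
Setting ζ = 0.7: √(4.5K_p) = 7.9/(2·0.7) = 5.643, so K_p = 31.84/4.5 = 7.08.

K_p = 7.08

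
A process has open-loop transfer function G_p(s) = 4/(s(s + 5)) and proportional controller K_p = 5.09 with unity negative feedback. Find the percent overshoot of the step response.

12.4%

From 1 + K_pG_p(s) = 0: s² + 5s + 20.36 = 0 ⇒ ω_n = 4.512, ζ = 0.5541.
%OS = 100·exp(−πζ/√(1−ζ²)) = 100·exp(−π·0.5541/√0.693) = 12.4%.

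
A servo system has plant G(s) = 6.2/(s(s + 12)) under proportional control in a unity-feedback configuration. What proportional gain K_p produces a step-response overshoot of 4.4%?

K_p = 11.7

From %OS = 100·exp(−πζ/√(1−ζ²)) = 4.4%, ζ = −ln(0.044)/√(π²+ln²(0.044)) = 0.7051.
Characteristic equation s² + 12s + 6.2K_p = 0 gives ζ = 12/(2√(6.2K_p)).
Setting ζ = 0.7051: √(6.2K_p) = 12/(2·0.7051) = 8.51, so K_p = 72.42/6.2 = 11.7.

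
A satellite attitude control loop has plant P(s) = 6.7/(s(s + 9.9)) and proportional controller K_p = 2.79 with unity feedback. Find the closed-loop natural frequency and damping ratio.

ω_n = 4.32 rad/s, ζ = 1.14

The closed-loop denominator is s(s+9.9) + 2.79·6.7 = s² + 9.9s + 18.69.
Matching s² + 2ζω_n s + ω_n²: ω_n = √18.69 = 4.324 rad/s and 2ζω_n = 9.9, so ζ = 9.9/(2·4.324) = 1.14.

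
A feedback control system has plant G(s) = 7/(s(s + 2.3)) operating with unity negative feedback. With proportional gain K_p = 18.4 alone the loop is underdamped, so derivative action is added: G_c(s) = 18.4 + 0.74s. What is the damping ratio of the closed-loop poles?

ζ = 0.33

Forward path: (18.4 + 0.74s)·7/(s(s+2.3)). The closed-loop characteristic equation is s² + (2.3 + 7·0.74)s + 7·18.4 = 0.
That is s² + 7.48s + 128.8 = 0, so ω_n = 11.35 rad/s and ζ = 7.48/(2·11.35) = 0.3295.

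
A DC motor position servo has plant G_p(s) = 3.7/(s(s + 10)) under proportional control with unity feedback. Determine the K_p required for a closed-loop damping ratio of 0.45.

K_p = 33.4

Closed-loop characteristic equation: s² + 10s + K_p·3.7 = 0.
So ω_n = √(3.7K_p) and 2ζω_n = 10, giving ζ = 10/(2√(3.7K_p)).
Setting ζ = 0.45: √(3.7K_p) = 10/(2·0.45) = 11.11, so K_p = 123.5/3.7 = 33.4.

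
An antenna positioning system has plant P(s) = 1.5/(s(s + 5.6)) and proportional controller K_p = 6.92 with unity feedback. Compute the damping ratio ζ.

ζ = 0.869

With unity feedback the closed-loop characteristic equation is s² + 5.6s + 6.92·1.5 = s² + 5.6s + 10.38 = 0.
So ω_n² = 10.38 ⇒ ω_n = 3.222 rad/s, and ζ = 5.6/(2ω_n) = 0.869.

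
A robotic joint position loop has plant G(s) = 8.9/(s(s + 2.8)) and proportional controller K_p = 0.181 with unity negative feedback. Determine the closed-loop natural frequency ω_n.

ω_n = 1.27 rad/s

With unity feedback the closed-loop characteristic equation is s² + 2.8s + 0.181·8.9 = s² + 2.8s + 1.611 = 0.
Matching s² + 2ζω_n s + ω_n²: ω_n = √1.611 = 1.269 rad/s and 2ζω_n = 2.8, so ζ = 2.8/(2·1.269) = 1.1.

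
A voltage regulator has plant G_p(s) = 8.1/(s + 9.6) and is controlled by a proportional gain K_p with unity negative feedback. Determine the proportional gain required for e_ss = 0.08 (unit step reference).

K_p = 13.6

Steady-state error for a unit step on this type-0 loop is 1/(1 + K_p·G_p(0)).
G_p(0) = 0.8438. Require 1/(1 + K_p·0.8438) = 0.08, so 1 + 0.8438·K_p = 12.5.
K_p = (12.5 − 1)/0.8438 = 13.6.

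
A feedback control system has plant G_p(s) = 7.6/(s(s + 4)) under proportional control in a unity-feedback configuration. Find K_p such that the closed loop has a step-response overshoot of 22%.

K_p = 2.79

From %OS = 100·exp(−πζ/√(1−ζ²)) = 22%, ζ = −ln(0.22)/√(π²+ln²(0.22)) = 0.4342.
Characteristic equation s² + 4s + 7.6K_p = 0 gives ζ = 4/(2√(7.6K_p)).
Setting ζ = 0.4342: √(7.6K_p) = 4/(2·0.4342) = 4.607, so K_p = 21.22/7.6 = 2.79.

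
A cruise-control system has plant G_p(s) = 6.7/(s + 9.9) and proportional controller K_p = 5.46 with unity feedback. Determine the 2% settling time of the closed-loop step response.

T_s ≈ 0.0861 s

Closed-loop transfer function: T(s) = K_p·G_p(s)/(1 + K_p·G_p(s)) = 36.58/(s + 9.9 + 36.58) = 36.58/(s + 46.48).
Time constant τ = 1/46.48 = 0.02151 s, so the 2% settling time is about 4τ = 0.0861 s.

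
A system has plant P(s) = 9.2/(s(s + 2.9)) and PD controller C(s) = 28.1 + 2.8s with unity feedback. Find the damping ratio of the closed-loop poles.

ζ = 0.891

Forward path: (28.1 + 2.8s)·9.2/(s(s+2.9)). The closed-loop characteristic equation is s² + (2.9 + 9.2·2.8)s + 9.2·28.1 = 0.
That is s² + 28.66s + 258.5 = 0, so ω_n = 16.08 rad/s and ζ = 28.66/(2·16.08) = 0.8912.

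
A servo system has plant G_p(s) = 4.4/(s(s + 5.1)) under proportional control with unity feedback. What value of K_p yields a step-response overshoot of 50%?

From %OS = 100·exp(−πζ/√(1−ζ²)) = 50%, ζ = −ln(0.5)/√(π²+ln²(0.5)) = 0.2155.
Characteristic equation s² + 5.1s + 4.4K_p = 0 gives ζ = 5.1/(2√(4.4K_p)).
Setting ζ = 0.2155: √(4.4K_p) = 5.1/(2·0.2155) = 11.84, so K_p = 140.1/4.4 = 31.8.

K_p = 31.8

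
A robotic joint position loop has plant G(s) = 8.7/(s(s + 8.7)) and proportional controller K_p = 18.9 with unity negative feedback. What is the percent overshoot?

From 1 + K_pG(s) = 0: s² + 8.7s + 164.4 = 0 ⇒ ω_n = 12.82, ζ = 0.3392.
%OS = 100·exp(−πζ/√(1−ζ²)) = 100·exp(−π·0.3392/√0.8849) = 32.2%.

32.2%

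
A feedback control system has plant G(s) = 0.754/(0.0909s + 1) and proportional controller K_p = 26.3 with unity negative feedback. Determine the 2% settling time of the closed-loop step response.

T_s ≈ 0.0175 s

Closed loop: T(s) = K_p·G/(1+K_p·G) = 19.83/(0.0909s + 1 + 19.83), with pole at s = −(1 + 19.83)/0.0909 = −229.2.
τ = 1/229.2 = 0.004364 s, so 2% settling time ≈ 4τ = 0.0175 s.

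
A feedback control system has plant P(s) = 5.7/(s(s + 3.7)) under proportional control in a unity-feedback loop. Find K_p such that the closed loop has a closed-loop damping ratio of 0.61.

Closed-loop characteristic equation: s² + 3.7s + K_p·5.7 = 0.
So ω_n = √(5.7K_p) and 2ζω_n = 3.7, giving ζ = 3.7/(2√(5.7K_p)).
Setting ζ = 0.61: √(5.7K_p) = 3.7/(2·0.61) = 3.033, so K_p = 9.198/5.7 = 1.61.

K_p = 1.61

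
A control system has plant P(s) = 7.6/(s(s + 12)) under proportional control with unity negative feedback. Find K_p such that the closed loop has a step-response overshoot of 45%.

From %OS = 100·exp(−πζ/√(1−ζ²)) = 45%, ζ = −ln(0.45)/√(π²+ln²(0.45)) = 0.2463.
Characteristic equation s² + 12s + 7.6K_p = 0 gives ζ = 12/(2√(7.6K_p)).
Setting ζ = 0.2463: √(7.6K_p) = 12/(2·0.2463) = 24.36, so K_p = 593.2/7.6 = 78.1.

K_p = 78.1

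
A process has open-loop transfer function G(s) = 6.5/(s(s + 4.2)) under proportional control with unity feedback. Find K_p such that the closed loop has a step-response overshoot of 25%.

From %OS = 100·exp(−πζ/√(1−ζ²)) = 25%, ζ = −ln(0.25)/√(π²+ln²(0.25)) = 0.4037.
Characteristic equation s² + 4.2s + 6.5K_p = 0 gives ζ = 4.2/(2√(6.5K_p)).
Setting ζ = 0.4037: √(6.5K_p) = 4.2/(2·0.4037) = 5.202, so K_p = 27.06/6.5 = 4.16.

K_p = 4.16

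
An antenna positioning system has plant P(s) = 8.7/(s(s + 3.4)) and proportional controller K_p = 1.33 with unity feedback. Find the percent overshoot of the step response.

16.3%

Closed-loop characteristic equation: s² + 3.4s + 11.57 = 0, so ω_n = 3.402 rad/s and ζ = 3.4/(2·3.402) = 0.4998.
%OS = 100·exp(−πζ/√(1−ζ²)) = 100·exp(−π·0.4998/√0.7502) = 16.3%.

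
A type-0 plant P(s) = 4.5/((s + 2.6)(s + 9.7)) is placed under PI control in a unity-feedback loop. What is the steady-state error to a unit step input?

0

The PI controller's integrator makes the forward path type 1, so e_ss to a step is zero.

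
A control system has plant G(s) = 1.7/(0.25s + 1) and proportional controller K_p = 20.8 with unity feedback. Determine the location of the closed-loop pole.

s = -145.4

Closed loop: T(s) = K_p·G/(1+K_p·G) = 35.36/(0.25s + 1 + 35.36), with pole at s = −(1 + 35.36)/0.25 = −145.4.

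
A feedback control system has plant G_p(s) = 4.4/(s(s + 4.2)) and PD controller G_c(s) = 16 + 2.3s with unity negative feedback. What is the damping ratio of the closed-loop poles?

ζ = 0.853

Forward path: (16 + 2.3s)·4.4/(s(s+4.2)). The closed-loop characteristic equation is s² + (4.2 + 4.4·2.3)s + 4.4·16 = 0.
That is s² + 14.32s + 70.4 = 0, so ω_n = 8.39 rad/s and ζ = 14.32/(2·8.39) = 0.8533.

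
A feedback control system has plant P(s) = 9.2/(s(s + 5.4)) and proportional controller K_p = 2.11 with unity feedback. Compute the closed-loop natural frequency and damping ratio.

With unity feedback the closed-loop characteristic equation is s² + 5.4s + 2.11·9.2 = s² + 5.4s + 19.41 = 0.
Matching s² + 2ζω_n s + ω_n²: ω_n = √19.41 = 4.406 rad/s and 2ζω_n = 5.4, so ζ = 5.4/(2·4.406) = 0.613.

ω_n = 4.41 rad/s, ζ = 0.613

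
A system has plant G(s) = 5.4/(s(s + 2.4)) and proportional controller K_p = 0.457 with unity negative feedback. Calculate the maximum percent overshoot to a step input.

2.43%

Closed-loop characteristic equation: s² + 2.4s + 2.468 = 0, so ω_n = 1.571 rad/s and ζ = 2.4/(2·1.571) = 0.7639.
%OS = 100·exp(−πζ/√(1−ζ²)) = 100·exp(−π·0.7639/√0.4165) = 2.43%.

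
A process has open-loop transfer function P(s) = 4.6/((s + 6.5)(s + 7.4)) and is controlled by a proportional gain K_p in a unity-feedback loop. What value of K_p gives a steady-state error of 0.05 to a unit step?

K_p = 199

Steady-state error for a unit step on this type-0 loop is 1/(1 + K_p·P(0)).
P(0) = 0.09563. Require 1/(1 + K_p·0.09563) = 0.05, so 1 + 0.09563·K_p = 20.
K_p = (20 − 1)/0.09563 = 199.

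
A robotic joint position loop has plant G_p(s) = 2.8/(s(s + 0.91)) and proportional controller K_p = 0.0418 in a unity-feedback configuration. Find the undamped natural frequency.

With unity feedback the closed-loop characteristic equation is s² + 0.91s + 0.0418·2.8 = s² + 0.91s + 0.117 = 0.
Matching s² + 2ζω_n s + ω_n²: ω_n = √0.117 = 0.3421 rad/s and 2ζω_n = 0.91, so ζ = 0.91/(2·0.3421) = 1.33.

ω_n = 0.342 rad/s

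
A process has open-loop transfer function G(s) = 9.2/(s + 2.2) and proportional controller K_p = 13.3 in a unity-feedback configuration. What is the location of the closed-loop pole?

s = -124.6

Closed-loop transfer function: T(s) = K_p·G(s)/(1 + K_p·G(s)) = 122.4/(s + 2.2 + 122.4) = 122.4/(s + 124.6).
The closed-loop pole is at s = −124.6.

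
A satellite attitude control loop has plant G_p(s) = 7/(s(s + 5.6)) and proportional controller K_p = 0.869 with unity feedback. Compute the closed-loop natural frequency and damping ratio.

The closed-loop denominator is s(s+5.6) + 0.869·7 = s² + 5.6s + 6.083.
So ω_n² = 6.083 ⇒ ω_n = 2.466 rad/s, and ζ = 5.6/(2ω_n) = 1.14.

ω_n = 2.47 rad/s, ζ = 1.14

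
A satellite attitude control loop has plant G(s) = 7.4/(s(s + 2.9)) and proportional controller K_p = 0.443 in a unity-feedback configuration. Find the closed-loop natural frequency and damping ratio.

ω_n = 1.81 rad/s, ζ = 0.801

The closed-loop denominator is s(s+2.9) + 0.443·7.4 = s² + 2.9s + 3.278.
So ω_n² = 3.278 ⇒ ω_n = 1.811 rad/s, and ζ = 2.9/(2ω_n) = 0.801.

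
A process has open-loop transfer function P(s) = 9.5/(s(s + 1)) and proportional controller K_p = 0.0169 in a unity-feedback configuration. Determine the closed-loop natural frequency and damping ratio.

1 + K_p·P(s) = 0 gives s² + 1s + 0.1605 = 0.
So ω_n² = 0.1605 ⇒ ω_n = 0.4007 rad/s, and ζ = 1/(2ω_n) = 1.25.

ω_n = 0.401 rad/s, ζ = 1.25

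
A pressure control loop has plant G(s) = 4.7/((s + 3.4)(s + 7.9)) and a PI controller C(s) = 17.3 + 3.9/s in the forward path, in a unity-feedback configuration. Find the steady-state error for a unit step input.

0

The open loop C(s)G(s) has a pole at the origin (type 1), so the static position error constant is infinite and e_ss = 1/(1+∞) = 0.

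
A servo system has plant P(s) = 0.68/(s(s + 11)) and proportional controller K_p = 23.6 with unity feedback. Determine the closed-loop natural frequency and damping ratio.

1 + K_p·P(s) = 0 gives s² + 11s + 16.05 = 0.
Matching s² + 2ζω_n s + ω_n²: ω_n = √16.05 = 4.006 rad/s and 2ζω_n = 11, so ζ = 11/(2·4.006) = 1.37.

ω_n = 4.01 rad/s, ζ = 1.37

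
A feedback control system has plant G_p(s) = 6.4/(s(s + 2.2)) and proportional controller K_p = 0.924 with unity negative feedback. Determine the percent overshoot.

20.3%

The closed-loop denominator s² + 2.2s + 5.914 gives ω_n = √5.914 = 2.432 and ζ = 2.2/(2ω_n) = 0.4523.
%OS = 100·exp(−πζ/√(1−ζ²)) = 100·exp(−π·0.4523/√0.7954) = 20.3%.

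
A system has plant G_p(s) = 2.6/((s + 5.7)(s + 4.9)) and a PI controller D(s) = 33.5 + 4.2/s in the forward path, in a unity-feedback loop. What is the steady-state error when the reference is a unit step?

0

The open loop D(s)G_p(s) has a pole at the origin (type 1), so the static position error constant is infinite and e_ss = 1/(1+∞) = 0.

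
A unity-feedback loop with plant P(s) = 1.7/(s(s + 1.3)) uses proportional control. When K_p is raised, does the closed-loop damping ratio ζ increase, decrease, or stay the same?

decrease

ζ = 1.3/(2√(1.7K_p)); increasing K_p raises the denominator, so ζ falls.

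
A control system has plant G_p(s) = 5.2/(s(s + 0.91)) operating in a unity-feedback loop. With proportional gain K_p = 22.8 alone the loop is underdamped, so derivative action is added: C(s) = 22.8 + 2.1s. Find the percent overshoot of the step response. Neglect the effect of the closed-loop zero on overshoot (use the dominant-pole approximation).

13.1%

Forward path: (22.8 + 2.1s)·5.2/(s(s+0.91)). The closed-loop characteristic equation is s² + (0.91 + 5.2·2.1)s + 5.2·22.8 = 0.
That is s² + 11.83s + 118.6 = 0, so ω_n = 10.89 rad/s and ζ = 11.83/(2·10.89) = 0.5432.
%OS = 100·exp(−πζ/√(1−ζ²)) = 13.1%.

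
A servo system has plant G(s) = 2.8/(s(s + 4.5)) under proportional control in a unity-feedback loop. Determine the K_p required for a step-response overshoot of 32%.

From %OS = 100·exp(−πζ/√(1−ζ²)) = 32%, ζ = −ln(0.32)/√(π²+ln²(0.32)) = 0.341.
Characteristic equation s² + 4.5s + 2.8K_p = 0 gives ζ = 4.5/(2√(2.8K_p)).
Setting ζ = 0.341: √(2.8K_p) = 4.5/(2·0.341) = 6.599, so K_p = 43.55/2.8 = 15.6.

K_p = 15.6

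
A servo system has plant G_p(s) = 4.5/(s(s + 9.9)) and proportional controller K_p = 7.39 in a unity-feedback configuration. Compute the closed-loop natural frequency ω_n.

With unity feedback the closed-loop characteristic equation is s² + 9.9s + 7.39·4.5 = s² + 9.9s + 33.25 = 0.
Matching s² + 2ζω_n s + ω_n²: ω_n = √33.25 = 5.767 rad/s and 2ζω_n = 9.9, so ζ = 9.9/(2·5.767) = 0.858.

ω_n = 5.77 rad/s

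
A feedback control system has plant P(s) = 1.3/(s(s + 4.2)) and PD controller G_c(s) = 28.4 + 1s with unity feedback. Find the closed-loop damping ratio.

Forward path: (28.4 + 1s)·1.3/(s(s+4.2)). The closed-loop characteristic equation is s² + (4.2 + 1.3·1)s + 1.3·28.4 = 0.
That is s² + 5.5s + 36.92 = 0, so ω_n = 6.076 rad/s and ζ = 5.5/(2·6.076) = 0.4526.

ζ = 0.453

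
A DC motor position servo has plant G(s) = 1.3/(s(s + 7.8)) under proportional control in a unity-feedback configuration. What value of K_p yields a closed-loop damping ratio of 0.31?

Closed-loop characteristic equation: s² + 7.8s + K_p·1.3 = 0.
So ω_n = √(1.3K_p) and 2ζω_n = 7.8, giving ζ = 7.8/(2√(1.3K_p)).
Setting ζ = 0.31: √(1.3K_p) = 7.8/(2·0.31) = 12.58, so K_p = 158.3/1.3 = 122.

K_p = 122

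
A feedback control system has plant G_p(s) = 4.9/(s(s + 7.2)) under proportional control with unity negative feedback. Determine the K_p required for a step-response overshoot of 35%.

K_p = 26.3

From %OS = 100·exp(−πζ/√(1−ζ²)) = 35%, ζ = −ln(0.35)/√(π²+ln²(0.35)) = 0.3169.
Characteristic equation s² + 7.2s + 4.9K_p = 0 gives ζ = 7.2/(2√(4.9K_p)).
Setting ζ = 0.3169: √(4.9K_p) = 7.2/(2·0.3169) = 11.36, so K_p = 129/4.9 = 26.3.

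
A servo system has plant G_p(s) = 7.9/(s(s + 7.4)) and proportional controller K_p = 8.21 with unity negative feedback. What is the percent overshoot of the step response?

19.7%

Closed-loop characteristic equation: s² + 7.4s + 64.86 = 0, so ω_n = 8.054 rad/s and ζ = 7.4/(2·8.054) = 0.4594.
%OS = 100·exp(−πζ/√(1−ζ²)) = 100·exp(−π·0.4594/√0.7889) = 19.7%.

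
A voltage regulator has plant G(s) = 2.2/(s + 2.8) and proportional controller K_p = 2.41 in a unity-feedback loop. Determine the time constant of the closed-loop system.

Closed-loop transfer function: T(s) = K_p·G(s)/(1 + K_p·G(s)) = 5.302/(s + 2.8 + 5.302) = 5.302/(s + 8.102).
Time constant τ = 1/8.102 = 0.123 s.

τ = 0.123 s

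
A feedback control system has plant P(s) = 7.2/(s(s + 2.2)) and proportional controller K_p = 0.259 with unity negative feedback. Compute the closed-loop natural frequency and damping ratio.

ω_n = 1.37 rad/s, ζ = 0.806

With unity feedback the closed-loop characteristic equation is s² + 2.2s + 0.259·7.2 = s² + 2.2s + 1.865 = 0.
So ω_n² = 1.865 ⇒ ω_n = 1.366 rad/s, and ζ = 2.2/(2ω_n) = 0.806.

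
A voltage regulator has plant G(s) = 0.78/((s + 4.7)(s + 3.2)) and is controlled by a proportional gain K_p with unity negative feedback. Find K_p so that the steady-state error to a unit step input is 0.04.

K_p = 463

Steady-state error for a unit step on this type-0 loop is 1/(1 + K_p·G(0)).
G(0) = 0.05186. Require 1/(1 + K_p·0.05186) = 0.04, so 1 + 0.05186·K_p = 25.
K_p = (25 − 1)/0.05186 = 463.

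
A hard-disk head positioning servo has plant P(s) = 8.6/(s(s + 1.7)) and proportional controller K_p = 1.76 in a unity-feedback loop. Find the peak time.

The closed-loop denominator s² + 1.7s + 15.14 gives ω_n = √15.14 = 3.891 and ζ = 1.7/(2ω_n) = 0.2185.
Damped frequency ω_d = ω_n√(1−ζ²) = 3.797 rad/s, so peak time T_p = π/ω_d = 0.827 s.

T_p = 0.827 s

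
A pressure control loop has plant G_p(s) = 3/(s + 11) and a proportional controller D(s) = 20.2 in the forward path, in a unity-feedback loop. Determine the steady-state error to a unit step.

0.154

The loop is type 0. Static position error constant K_pos = D(0)·G_p(0) = 20.2·0.2727 = 5.509.
Steady-state error to a unit step: e_ss = 1/(1+K_pos) = 1/6.509 = 0.154.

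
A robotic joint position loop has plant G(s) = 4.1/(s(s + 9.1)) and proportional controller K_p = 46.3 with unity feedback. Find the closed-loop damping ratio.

With unity feedback the closed-loop characteristic equation is s² + 9.1s + 46.3·4.1 = s² + 9.1s + 189.8 = 0.
So ω_n² = 189.8 ⇒ ω_n = 13.78 rad/s, and ζ = 9.1/(2ω_n) = 0.33.

ζ = 0.33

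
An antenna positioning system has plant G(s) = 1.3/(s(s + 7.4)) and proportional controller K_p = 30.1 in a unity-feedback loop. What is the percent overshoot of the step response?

The closed-loop denominator s² + 7.4s + 39.13 gives ω_n = √39.13 = 6.255 and ζ = 7.4/(2ω_n) = 0.5915.
%OS = 100·exp(−πζ/√(1−ζ²)) = 100·exp(−π·0.5915/√0.6501) = 9.98%.

9.98%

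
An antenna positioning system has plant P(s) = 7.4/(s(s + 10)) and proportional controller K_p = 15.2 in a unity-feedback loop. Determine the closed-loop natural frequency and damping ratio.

ω_n = 10.6 rad/s, ζ = 0.471

With unity feedback the closed-loop characteristic equation is s² + 10s + 15.2·7.4 = s² + 10s + 112.5 = 0.
So ω_n² = 112.5 ⇒ ω_n = 10.61 rad/s, and ζ = 10/(2ω_n) = 0.471.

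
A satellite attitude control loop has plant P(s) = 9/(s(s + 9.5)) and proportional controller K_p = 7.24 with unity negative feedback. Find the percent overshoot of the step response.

10.2%

The closed-loop denominator s² + 9.5s + 65.16 gives ω_n = √65.16 = 8.072 and ζ = 9.5/(2ω_n) = 0.5884.
%OS = 100·exp(−πζ/√(1−ζ²)) = 100·exp(−π·0.5884/√0.6537) = 10.2%.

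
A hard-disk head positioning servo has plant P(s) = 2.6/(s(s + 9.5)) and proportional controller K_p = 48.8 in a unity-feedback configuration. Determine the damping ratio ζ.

The closed-loop denominator is s(s+9.5) + 48.8·2.6 = s² + 9.5s + 126.9.
So ω_n² = 126.9 ⇒ ω_n = 11.26 rad/s, and ζ = 9.5/(2ω_n) = 0.422.

ζ = 0.422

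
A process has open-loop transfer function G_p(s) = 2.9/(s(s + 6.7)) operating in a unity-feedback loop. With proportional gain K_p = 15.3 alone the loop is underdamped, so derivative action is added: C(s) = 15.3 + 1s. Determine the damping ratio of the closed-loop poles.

Forward path: (15.3 + 1s)·2.9/(s(s+6.7)). The closed-loop characteristic equation is s² + (6.7 + 2.9·1)s + 2.9·15.3 = 0.
That is s² + 9.6s + 44.37 = 0, so ω_n = 6.661 rad/s and ζ = 9.6/(2·6.661) = 0.7206.

ζ = 0.721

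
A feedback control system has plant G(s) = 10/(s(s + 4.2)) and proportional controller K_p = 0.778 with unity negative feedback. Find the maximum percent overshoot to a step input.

2.75%

From 1 + K_pG(s) = 0: s² + 4.2s + 7.78 = 0 ⇒ ω_n = 2.789, ζ = 0.7529.
%OS = 100·exp(−πζ/√(1−ζ²)) = 100·exp(−π·0.7529/√0.4332) = 2.75%.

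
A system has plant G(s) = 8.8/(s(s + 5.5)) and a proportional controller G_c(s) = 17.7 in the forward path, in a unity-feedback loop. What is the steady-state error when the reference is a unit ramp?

0.0353

The loop has one pole at the origin (type 1). Velocity error constant K_v = lim_{s→0} s·G_c(s)G(s) = 17.7·8.8/5.5 = 28.32.
Steady-state error to a unit ramp: e_ss = 1/K_v = 0.0353.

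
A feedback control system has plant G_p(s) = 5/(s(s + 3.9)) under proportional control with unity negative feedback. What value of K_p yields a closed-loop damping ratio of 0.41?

Closed-loop characteristic equation: s² + 3.9s + K_p·5 = 0.
So ω_n = √(5K_p) and 2ζω_n = 3.9, giving ζ = 3.9/(2√(5K_p)).
Setting ζ = 0.41: √(5K_p) = 3.9/(2·0.41) = 4.756, so K_p = 22.62/5 = 4.52.

K_p = 4.52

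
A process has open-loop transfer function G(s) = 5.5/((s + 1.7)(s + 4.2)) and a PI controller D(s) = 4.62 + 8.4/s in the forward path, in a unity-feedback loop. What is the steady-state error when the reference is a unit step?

The open loop D(s)G(s) has a pole at the origin (type 1), so the static position error constant is infinite and e_ss = 1/(1+∞) = 0.

0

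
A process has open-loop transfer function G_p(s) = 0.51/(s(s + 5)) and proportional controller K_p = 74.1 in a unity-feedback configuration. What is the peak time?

Closed-loop characteristic equation: s² + 5s + 37.79 = 0, so ω_n = 6.147 rad/s and ζ = 5/(2·6.147) = 0.4067.
Damped frequency ω_d = ω_n√(1−ζ²) = 5.616 rad/s, so peak time T_p = π/ω_d = 0.559 s.

T_p = 0.559 s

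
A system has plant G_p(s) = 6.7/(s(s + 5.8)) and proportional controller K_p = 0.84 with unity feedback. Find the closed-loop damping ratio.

ζ = 1.22

1 + K_p·G_p(s) = 0 gives s² + 5.8s + 5.628 = 0.
Matching s² + 2ζω_n s + ω_n²: ω_n = √5.628 = 2.372 rad/s and 2ζω_n = 5.8, so ζ = 5.8/(2·2.372) = 1.22.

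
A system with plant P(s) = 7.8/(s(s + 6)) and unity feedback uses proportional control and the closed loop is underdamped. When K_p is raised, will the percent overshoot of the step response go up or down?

Characteristic equation s² + 6s + K_p·7.8 = 0: raising K_p raises ω_n while 2ζω_n = 6 is fixed, so ζ falls and overshoot grows.

increase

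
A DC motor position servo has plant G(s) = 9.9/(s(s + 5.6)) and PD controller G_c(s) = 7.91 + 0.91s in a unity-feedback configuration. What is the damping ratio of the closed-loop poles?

ζ = 0.825

Forward path: (7.91 + 0.91s)·9.9/(s(s+5.6)). The closed-loop characteristic equation is s² + (5.6 + 9.9·0.91)s + 9.9·7.91 = 0.
That is s² + 14.61s + 78.31 = 0, so ω_n = 8.849 rad/s and ζ = 14.61/(2·8.849) = 0.8254.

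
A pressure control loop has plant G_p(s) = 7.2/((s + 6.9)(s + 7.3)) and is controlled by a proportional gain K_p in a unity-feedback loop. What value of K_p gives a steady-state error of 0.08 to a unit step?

K_p = 80.5

Steady-state error for a unit step on this type-0 loop is 1/(1 + K_p·G_p(0)).
G_p(0) = 0.1429. Require 1/(1 + K_p·0.1429) = 0.08, so 1 + 0.1429·K_p = 12.5.
K_p = (12.5 − 1)/0.1429 = 80.5.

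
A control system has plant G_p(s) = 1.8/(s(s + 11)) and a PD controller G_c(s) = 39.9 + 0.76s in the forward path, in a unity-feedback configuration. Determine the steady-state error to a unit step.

0

The open loop G_c(s)G_p(s) has a pole at the origin (type 1), so the static position error constant is infinite and e_ss = 1/(1+∞) = 0.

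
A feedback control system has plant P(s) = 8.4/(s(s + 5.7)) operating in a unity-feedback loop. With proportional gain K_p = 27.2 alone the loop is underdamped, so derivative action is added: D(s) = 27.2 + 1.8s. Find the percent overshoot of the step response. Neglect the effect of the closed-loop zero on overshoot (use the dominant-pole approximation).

Forward path: (27.2 + 1.8s)·8.4/(s(s+5.7)). The closed-loop characteristic equation is s² + (5.7 + 8.4·1.8)s + 8.4·27.2 = 0.
That is s² + 20.82s + 228.5 = 0, so ω_n = 15.12 rad/s and ζ = 20.82/(2·15.12) = 0.6887.
%OS = 100·exp(−πζ/√(1−ζ²)) = 5.06%.

5.06%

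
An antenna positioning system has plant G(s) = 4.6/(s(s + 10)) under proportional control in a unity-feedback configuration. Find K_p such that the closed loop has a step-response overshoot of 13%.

K_p = 18.3

From %OS = 100·exp(−πζ/√(1−ζ²)) = 13%, ζ = −ln(0.13)/√(π²+ln²(0.13)) = 0.5446.
Characteristic equation s² + 10s + 4.6K_p = 0 gives ζ = 10/(2√(4.6K_p)).
Setting ζ = 0.5446: √(4.6K_p) = 10/(2·0.5446) = 9.18, so K_p = 84.28/4.6 = 18.3.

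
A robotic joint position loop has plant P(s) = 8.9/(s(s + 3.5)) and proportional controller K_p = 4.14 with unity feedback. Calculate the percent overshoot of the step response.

38.8%

Closed-loop characteristic equation: s² + 3.5s + 36.85 = 0, so ω_n = 6.07 rad/s and ζ = 3.5/(2·6.07) = 0.2883.
%OS = 100·exp(−πζ/√(1−ζ²)) = 100·exp(−π·0.2883/√0.9169) = 38.8%.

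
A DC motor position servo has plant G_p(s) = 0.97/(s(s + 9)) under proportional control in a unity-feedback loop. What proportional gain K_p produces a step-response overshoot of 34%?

From %OS = 100·exp(−πζ/√(1−ζ²)) = 34%, ζ = −ln(0.34)/√(π²+ln²(0.34)) = 0.3248.
Characteristic equation s² + 9s + 0.97K_p = 0 gives ζ = 9/(2√(0.97K_p)).
Setting ζ = 0.3248: √(0.97K_p) = 9/(2·0.3248) = 13.86, so K_p = 192/0.97 = 198.

K_p = 198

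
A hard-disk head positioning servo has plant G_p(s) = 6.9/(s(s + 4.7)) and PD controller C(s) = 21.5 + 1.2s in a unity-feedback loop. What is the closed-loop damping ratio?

ζ = 0.533

Forward path: (21.5 + 1.2s)·6.9/(s(s+4.7)). The closed-loop characteristic equation is s² + (4.7 + 6.9·1.2)s + 6.9·21.5 = 0.
That is s² + 12.98s + 148.3 = 0, so ω_n = 12.18 rad/s and ζ = 12.98/(2·12.18) = 0.5328.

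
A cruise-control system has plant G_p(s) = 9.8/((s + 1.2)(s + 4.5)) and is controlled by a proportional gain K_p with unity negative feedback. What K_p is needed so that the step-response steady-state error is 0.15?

K_p = 3.12

For a type-0 loop with proportional control, e_ss = 1/(1 + K_p·G_p(0)).
G_p(0) = 1.815. Require 1/(1 + K_p·1.815) = 0.15, so 1 + 1.815·K_p = 6.667.
K_p = (6.667 − 1)/1.815 = 3.12.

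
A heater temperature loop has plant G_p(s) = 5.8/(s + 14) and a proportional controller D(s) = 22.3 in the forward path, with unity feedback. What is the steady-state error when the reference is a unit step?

The loop is type 0. Static position error constant K_pos = D(0)·G_p(0) = 22.3·0.4143 = 9.239.
Steady-state error to a unit step: e_ss = 1/(1+K_pos) = 1/10.24 = 0.0977.

0.0977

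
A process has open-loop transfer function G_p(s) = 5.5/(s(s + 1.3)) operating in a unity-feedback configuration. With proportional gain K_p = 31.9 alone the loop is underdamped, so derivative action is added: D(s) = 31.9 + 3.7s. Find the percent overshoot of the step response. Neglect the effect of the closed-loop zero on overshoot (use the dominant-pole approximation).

Forward path: (31.9 + 3.7s)·5.5/(s(s+1.3)). The closed-loop characteristic equation is s² + (1.3 + 5.5·3.7)s + 5.5·31.9 = 0.
That is s² + 21.65s + 175.4 = 0, so ω_n = 13.25 rad/s and ζ = 21.65/(2·13.25) = 0.8172.
%OS = 100·exp(−πζ/√(1−ζ²)) = 1.16%.

1.16%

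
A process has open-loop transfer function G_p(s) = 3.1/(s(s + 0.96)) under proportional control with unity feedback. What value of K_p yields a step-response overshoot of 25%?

From %OS = 100·exp(−πζ/√(1−ζ²)) = 25%, ζ = −ln(0.25)/√(π²+ln²(0.25)) = 0.4037.
Characteristic equation s² + 0.96s + 3.1K_p = 0 gives ζ = 0.96/(2√(3.1K_p)).
Setting ζ = 0.4037: √(3.1K_p) = 0.96/(2·0.4037) = 1.189, so K_p = 1.414/3.1 = 0.456.

K_p = 0.456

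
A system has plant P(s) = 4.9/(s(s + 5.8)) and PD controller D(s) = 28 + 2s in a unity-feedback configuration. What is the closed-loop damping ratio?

ζ = 0.666

Forward path: (28 + 2s)·4.9/(s(s+5.8)). The closed-loop characteristic equation is s² + (5.8 + 4.9·2)s + 4.9·28 = 0.
That is s² + 15.6s + 137.2 = 0, so ω_n = 11.71 rad/s and ζ = 15.6/(2·11.71) = 0.6659.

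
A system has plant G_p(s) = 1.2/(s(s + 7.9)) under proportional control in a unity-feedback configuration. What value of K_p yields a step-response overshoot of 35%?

From %OS = 100·exp(−πζ/√(1−ζ²)) = 35%, ζ = −ln(0.35)/√(π²+ln²(0.35)) = 0.3169.
Characteristic equation s² + 7.9s + 1.2K_p = 0 gives ζ = 7.9/(2√(1.2K_p)).
Setting ζ = 0.3169: √(1.2K_p) = 7.9/(2·0.3169) = 12.46, so K_p = 155.3/1.2 = 129.

K_p = 129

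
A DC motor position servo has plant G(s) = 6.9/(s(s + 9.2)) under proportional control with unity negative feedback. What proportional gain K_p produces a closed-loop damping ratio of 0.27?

K_p = 42.1

Closed-loop characteristic equation: s² + 9.2s + K_p·6.9 = 0.
So ω_n = √(6.9K_p) and 2ζω_n = 9.2, giving ζ = 9.2/(2√(6.9K_p)).
Setting ζ = 0.27: √(6.9K_p) = 9.2/(2·0.27) = 17.04, so K_p = 290.3/6.9 = 42.1.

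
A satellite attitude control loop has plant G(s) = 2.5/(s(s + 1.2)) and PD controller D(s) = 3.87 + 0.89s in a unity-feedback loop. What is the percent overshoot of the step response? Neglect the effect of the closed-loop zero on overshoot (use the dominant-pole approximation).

12.6%

Forward path: (3.87 + 0.89s)·2.5/(s(s+1.2)). The closed-loop characteristic equation is s² + (1.2 + 2.5·0.89)s + 2.5·3.87 = 0.
That is s² + 3.425s + 9.675 = 0, so ω_n = 3.11 rad/s and ζ = 3.425/(2·3.11) = 0.5506.
%OS = 100·exp(−πζ/√(1−ζ²)) = 12.6%.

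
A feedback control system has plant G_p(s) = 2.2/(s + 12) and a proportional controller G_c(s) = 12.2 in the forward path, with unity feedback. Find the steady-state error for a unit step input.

0.309

The loop is type 0. Static position error constant K_pos = G_c(0)·G_p(0) = 12.2·0.1833 = 2.237.
Steady-state error to a unit step: e_ss = 1/(1+K_pos) = 1/3.237 = 0.309.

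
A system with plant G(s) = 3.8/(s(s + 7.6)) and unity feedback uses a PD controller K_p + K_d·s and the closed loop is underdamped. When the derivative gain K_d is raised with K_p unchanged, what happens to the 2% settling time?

decrease

Characteristic equation s² + (7.6 + 3.8K_d)s + 3.8K_p = 0: raising K_d increases ζω_n = (7.6+3.8K_d)/2 while the loop stays underdamped, so T_s ≈ 4/(ζω_n) decreases.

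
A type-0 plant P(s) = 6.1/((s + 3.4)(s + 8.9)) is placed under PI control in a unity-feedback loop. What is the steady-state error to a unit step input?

The PI controller's integrator makes the forward path type 1, so e_ss to a step is zero.

0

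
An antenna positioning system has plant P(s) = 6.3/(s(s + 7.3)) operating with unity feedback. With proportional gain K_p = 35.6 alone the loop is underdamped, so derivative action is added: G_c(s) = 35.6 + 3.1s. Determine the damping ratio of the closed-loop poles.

ζ = 0.896

Forward path: (35.6 + 3.1s)·6.3/(s(s+7.3)). The closed-loop characteristic equation is s² + (7.3 + 6.3·3.1)s + 6.3·35.6 = 0.
That is s² + 26.83s + 224.3 = 0, so ω_n = 14.98 rad/s and ζ = 26.83/(2·14.98) = 0.8958.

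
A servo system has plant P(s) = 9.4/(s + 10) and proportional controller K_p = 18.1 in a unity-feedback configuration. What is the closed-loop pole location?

Closed-loop transfer function: T(s) = K_p·P(s)/(1 + K_p·P(s)) = 170.1/(s + 10 + 170.1) = 170.1/(s + 180.1).
The closed-loop pole is at s = −180.1.

s = -180.1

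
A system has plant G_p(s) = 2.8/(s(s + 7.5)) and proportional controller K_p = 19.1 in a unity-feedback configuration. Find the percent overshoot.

The closed-loop denominator s² + 7.5s + 53.48 gives ω_n = √53.48 = 7.313 and ζ = 7.5/(2ω_n) = 0.5128.
%OS = 100·exp(−πζ/√(1−ζ²)) = 100·exp(−π·0.5128/√0.7371) = 15.3%.

15.3%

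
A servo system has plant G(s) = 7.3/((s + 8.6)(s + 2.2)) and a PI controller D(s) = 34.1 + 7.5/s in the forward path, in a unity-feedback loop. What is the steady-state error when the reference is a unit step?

The open loop D(s)G(s) has a pole at the origin (type 1), so the static position error constant is infinite and e_ss = 1/(1+∞) = 0.

0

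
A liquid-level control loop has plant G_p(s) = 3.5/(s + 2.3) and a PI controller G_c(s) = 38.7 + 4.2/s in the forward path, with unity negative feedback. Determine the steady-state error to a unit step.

0

The open loop G_c(s)G_p(s) has a pole at the origin (type 1), so the static position error constant is infinite and e_ss = 1/(1+∞) = 0.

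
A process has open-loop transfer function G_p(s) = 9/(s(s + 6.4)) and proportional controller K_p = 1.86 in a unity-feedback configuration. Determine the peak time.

T_p = 1.23 s

From 1 + K_pG_p(s) = 0: s² + 6.4s + 16.74 = 0 ⇒ ω_n = 4.091, ζ = 0.7821.
Damped frequency ω_d = ω_n√(1−ζ²) = 2.55 rad/s, so peak time T_p = π/ω_d = 1.23 s.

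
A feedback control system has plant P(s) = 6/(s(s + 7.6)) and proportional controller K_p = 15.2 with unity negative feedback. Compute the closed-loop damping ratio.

ζ = 0.398

With unity feedback the closed-loop characteristic equation is s² + 7.6s + 15.2·6 = s² + 7.6s + 91.2 = 0.
So ω_n² = 91.2 ⇒ ω_n = 9.55 rad/s, and ζ = 7.6/(2ω_n) = 0.398.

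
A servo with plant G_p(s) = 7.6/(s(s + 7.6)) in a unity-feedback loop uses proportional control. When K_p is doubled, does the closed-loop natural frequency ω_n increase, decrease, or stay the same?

ω_n = √(7.6·K_p), which grows with K_p.

increase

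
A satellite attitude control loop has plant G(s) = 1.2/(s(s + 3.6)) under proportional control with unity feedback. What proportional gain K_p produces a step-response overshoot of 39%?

K_p = 32.8

From %OS = 100·exp(−πζ/√(1−ζ²)) = 39%, ζ = −ln(0.39)/√(π²+ln²(0.39)) = 0.2871.
Characteristic equation s² + 3.6s + 1.2K_p = 0 gives ζ = 3.6/(2√(1.2K_p)).
Setting ζ = 0.2871: √(1.2K_p) = 3.6/(2·0.2871) = 6.269, so K_p = 39.31/1.2 = 32.8.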